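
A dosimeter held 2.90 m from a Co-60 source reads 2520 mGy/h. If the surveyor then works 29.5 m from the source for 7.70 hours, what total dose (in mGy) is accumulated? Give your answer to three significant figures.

Since intensity falls as 1/r², rate at 29.5 m:
(2.90/29.5)² = 0.009664, so 2520 × 0.009664 = 24.35 mGy/h.
Dose = rate × time = 24.35 mGy/h × 7.700 h = 187.5 mGy.

188 mGy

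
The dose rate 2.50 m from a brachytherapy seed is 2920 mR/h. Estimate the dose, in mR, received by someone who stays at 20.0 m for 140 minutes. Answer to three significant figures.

106 mR

By the inverse-square law, rate at 20.0 m:
2920 × (2.50/20.0)² = 2920 × 0.01562 = 45.61 mR/h.
Dose = rate × time = 45.61 mR/h × 2.333 h = 106.4 mR.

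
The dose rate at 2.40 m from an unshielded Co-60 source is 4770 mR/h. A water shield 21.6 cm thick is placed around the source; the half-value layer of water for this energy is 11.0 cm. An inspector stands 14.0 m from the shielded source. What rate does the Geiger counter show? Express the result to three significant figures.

35.9 mR/h

Distance alone: 4770 × (2.40/14.0)² = 4770 × 0.02939 = 140.2 mR/h.
Shield: 21.6/11.0 = 1.964 half-value layers → attenuation 2^(−1.964) = 0.2563.
Combined: 140.2 × 0.2563 = 35.93 mR/h.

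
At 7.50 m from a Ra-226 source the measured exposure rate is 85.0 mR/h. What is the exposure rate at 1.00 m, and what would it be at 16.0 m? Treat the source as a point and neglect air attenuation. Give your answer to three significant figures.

4780 mR/h; 18.7 mR/h

Using I₁d₁² = I₂d₂²,
At 1.00 m: (7.50/1.00)² = 56.25, so 85.0 × 56.25 = 4781 mR/h
At 16.0 m: 4781 × (1.00/16.0)² = 4781 × 0.003906 = 18.67 mR/h.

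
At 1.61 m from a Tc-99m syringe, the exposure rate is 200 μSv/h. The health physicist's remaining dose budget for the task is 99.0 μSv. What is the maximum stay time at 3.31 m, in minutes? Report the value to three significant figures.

126 min

Applying the 1/r² law, rate at 3.31 m:
200 × (1.61/3.31)² = 200 × 0.2366 = 47.32 μSv/h.
Stay time = 99.0 μSv ÷ 47.32 μSv/h = 2.092 h = 125.5 min.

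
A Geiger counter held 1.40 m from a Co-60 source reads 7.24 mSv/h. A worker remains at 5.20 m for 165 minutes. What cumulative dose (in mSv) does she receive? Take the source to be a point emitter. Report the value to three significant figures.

Applying the 1/r² law, rate at 5.20 m:
7.24 × (1.40/5.20)² = 7.24 × 0.07249 = 0.5248 mSv/h.
Dose = rate × time = 0.5248 mSv/h × 2.750 h = 1.443 mSv.

1.44 mSv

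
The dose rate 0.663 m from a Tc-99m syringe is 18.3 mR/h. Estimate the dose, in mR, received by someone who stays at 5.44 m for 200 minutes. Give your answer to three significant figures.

0.906 mR

Applying the 1/r² law, rate at 5.44 m:
18.3 × (0.663/5.44)² = 18.3 × 0.01485 = 0.2718 mR/h.
Dose = rate × time = 0.2718 mR/h × 3.333 h = 0.9059 mR.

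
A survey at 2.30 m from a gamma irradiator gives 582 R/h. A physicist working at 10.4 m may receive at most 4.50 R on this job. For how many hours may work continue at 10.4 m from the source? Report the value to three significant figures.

0.158 h

Intensity scales as (d₁/d₂)², so rate at 10.4 m:
(2.30/10.4)² = 0.04891, so 582 × 0.04891 = 28.47 R/h.
Stay time = 4.50 R ÷ 28.47 R/h = 0.1581 h.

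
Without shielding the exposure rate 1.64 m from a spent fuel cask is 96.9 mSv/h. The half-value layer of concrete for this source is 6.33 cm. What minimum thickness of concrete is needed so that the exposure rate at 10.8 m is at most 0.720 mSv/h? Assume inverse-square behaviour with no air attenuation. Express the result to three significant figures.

At 10.8 m, distance alone gives 96.9 × (1.64/10.8)² = 96.9 × 0.02306 = 2.235 mSv/h.
Further attenuation needed: 2.235/0.720 = 3.104.
n = log₂(3.104) = 1.634 half-value layers.
Thickness = 1.634 × 6.33 cm = 10.34 cm.

10.3 cm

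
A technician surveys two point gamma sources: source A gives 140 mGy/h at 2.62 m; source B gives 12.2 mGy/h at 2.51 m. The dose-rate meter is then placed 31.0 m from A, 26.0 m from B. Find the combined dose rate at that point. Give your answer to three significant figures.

1.11 mGy/h

Each source contributes Iᵢ·(dᵢ/rᵢ)²; contributions add.
A: 140 × (2.62/31.0)² = 1.000 mGy/h
B: 12.2 × (2.51/26.0)² = 0.1137 mGy/h
Total = 1.000 + 0.1137 = 1.114 mGy/h.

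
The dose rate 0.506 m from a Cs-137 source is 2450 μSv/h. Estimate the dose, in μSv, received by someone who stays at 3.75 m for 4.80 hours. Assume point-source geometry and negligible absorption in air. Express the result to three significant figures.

214 μSv

Since intensity falls as 1/r², rate at 3.75 m:
(0.506/3.75)² = 0.01821, so 2450 × 0.01821 = 44.61 μSv/h.
Dose = rate × time = 44.61 μSv/h × 4.800 h = 214.1 μSv.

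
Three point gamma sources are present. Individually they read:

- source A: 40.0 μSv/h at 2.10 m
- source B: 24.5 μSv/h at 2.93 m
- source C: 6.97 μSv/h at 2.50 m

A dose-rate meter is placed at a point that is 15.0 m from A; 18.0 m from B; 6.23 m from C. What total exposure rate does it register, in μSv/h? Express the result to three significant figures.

2.56 μSv/h

By superposition, sum each source's inverse-square contribution:
A: 40.0 × (2.10/15.0)² = 0.7840 μSv/h
B: 24.5 × (2.93/18.0)² = 0.6492 μSv/h
C: 6.97 × (2.50/6.23)² = 1.122 μSv/h
Total = 0.7840 + 0.6492 + 1.122 = 2.555 μSv/h.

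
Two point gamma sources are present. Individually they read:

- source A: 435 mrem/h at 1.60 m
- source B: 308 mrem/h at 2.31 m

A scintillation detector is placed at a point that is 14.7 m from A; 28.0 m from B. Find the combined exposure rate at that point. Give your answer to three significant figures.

7.25 mrem/h

By superposition, sum each source's inverse-square contribution:
A: 435 × (1.60/14.7)² = 5.153 mrem/h
B: 308 × (2.31/28.0)² = 2.096 mrem/h
Total = 5.153 + 2.096 = 7.249 mrem/h.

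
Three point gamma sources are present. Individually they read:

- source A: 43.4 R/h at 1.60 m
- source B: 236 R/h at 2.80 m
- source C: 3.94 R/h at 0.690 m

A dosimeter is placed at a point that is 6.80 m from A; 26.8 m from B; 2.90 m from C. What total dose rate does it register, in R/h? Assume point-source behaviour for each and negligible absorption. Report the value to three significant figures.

5.20 R/h

By superposition, sum each source's inverse-square contribution:
A: 43.4 × (1.60/6.80)² = 2.403 R/h
B: 236 × (2.80/26.8)² = 2.576 R/h
C: 3.94 × (0.690/2.90)² = 0.2230 R/h
Total = 2.403 + 2.576 + 0.2230 = 5.202 R/h.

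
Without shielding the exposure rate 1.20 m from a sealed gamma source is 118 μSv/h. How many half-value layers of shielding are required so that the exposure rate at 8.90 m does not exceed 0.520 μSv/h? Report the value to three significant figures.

At 8.90 m, distance alone gives 118 × (1.20/8.90)² = 118 × 0.01818 = 2.145 μSv/h.
Further attenuation needed: 2.145/0.520 = 4.125.
n = log₂(4.125) = 2.044 half-value layers.

2.04 half-value layers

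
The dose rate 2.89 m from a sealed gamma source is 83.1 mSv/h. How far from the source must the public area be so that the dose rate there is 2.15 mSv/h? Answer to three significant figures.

18.0 m

Applying the 1/r² law, d₂ = d₁·√(I₁/I₂).
I₁/I₂ = 83.1/2.15 = 38.65, so d₂ = 2.89 × √38.65 = 17.97 m.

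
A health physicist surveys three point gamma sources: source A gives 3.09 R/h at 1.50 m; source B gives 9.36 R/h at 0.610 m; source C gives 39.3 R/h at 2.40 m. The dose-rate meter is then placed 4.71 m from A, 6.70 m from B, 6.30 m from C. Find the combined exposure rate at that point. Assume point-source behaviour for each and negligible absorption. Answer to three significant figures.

6.09 R/h

By superposition, sum each source's inverse-square contribution:
A: 3.09 × (1.50/4.71)² = 0.3134 R/h
B: 9.36 × (0.610/6.70)² = 0.07759 R/h
C: 39.3 × (2.40/6.30)² = 5.703 R/h
Total = 0.3134 + 0.07759 + 5.703 = 6.094 R/h.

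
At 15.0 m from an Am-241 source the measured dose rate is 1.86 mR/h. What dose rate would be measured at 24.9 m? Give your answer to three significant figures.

0.675 mR/h

Intensity scales as (d₁/d₂)², so scaling from 15.0 m to 24.9 m:
1.86 × (15.0/24.9)² = 1.86 × 0.3629 = 0.6750 mR/h.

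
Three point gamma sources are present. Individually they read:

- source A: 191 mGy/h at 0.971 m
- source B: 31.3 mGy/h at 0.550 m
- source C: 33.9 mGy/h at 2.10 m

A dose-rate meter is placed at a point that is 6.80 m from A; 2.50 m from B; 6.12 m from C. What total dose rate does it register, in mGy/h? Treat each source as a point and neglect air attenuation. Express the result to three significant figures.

9.40 mGy/h

Each source contributes Iᵢ·(dᵢ/rᵢ)²; contributions add.
A: 191 × (0.971/6.80)² = 3.895 mGy/h
B: 31.3 × (0.550/2.50)² = 1.515 mGy/h
C: 33.9 × (2.10/6.12)² = 3.991 mGy/h
Total = 3.895 + 1.515 + 3.991 = 9.401 mGy/h.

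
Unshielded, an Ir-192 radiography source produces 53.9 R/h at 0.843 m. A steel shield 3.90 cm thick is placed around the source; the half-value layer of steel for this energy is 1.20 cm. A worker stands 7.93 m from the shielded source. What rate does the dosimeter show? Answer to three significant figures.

0.0640 R/h

Distance alone: 53.9 × (0.843/7.93)² = 53.9 × 0.01130 = 0.6091 R/h.
Shield: 3.90/1.20 = 3.250 half-value layers → attenuation 2^(−3.250) = 0.1051.
Combined: 0.6091 × 0.1051 = 0.06402 R/h.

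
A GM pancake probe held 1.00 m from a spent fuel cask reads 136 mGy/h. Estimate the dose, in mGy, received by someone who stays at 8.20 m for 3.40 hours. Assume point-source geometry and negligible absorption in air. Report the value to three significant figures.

By the inverse-square law, rate at 8.20 m:
136 × (1.00/8.20)² = 136 × 0.01487 = 2.022 mGy/h.
Dose = rate × time = 2.022 mGy/h × 3.400 h = 6.875 mGy.

6.88 mGy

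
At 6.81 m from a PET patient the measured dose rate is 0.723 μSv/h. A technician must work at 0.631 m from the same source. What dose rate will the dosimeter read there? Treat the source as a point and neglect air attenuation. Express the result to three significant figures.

By the inverse-square law, scaling from 6.81 m to 0.631 m:
0.723 × (6.81/0.631)² = 0.723 × 116.5 = 84.23 μSv/h.

84.2 μSv/h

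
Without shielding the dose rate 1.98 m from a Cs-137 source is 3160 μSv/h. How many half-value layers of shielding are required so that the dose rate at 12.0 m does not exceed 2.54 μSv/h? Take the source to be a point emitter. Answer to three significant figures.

5.08 half-value layers

At 12.0 m, distance alone gives (1.98/12.0)² = 0.02723, so 3160 × 0.02723 = 86.05 μSv/h.
Further attenuation needed: 86.05/2.54 = 33.88.
n = log₂(33.88) = 5.082 half-value layers.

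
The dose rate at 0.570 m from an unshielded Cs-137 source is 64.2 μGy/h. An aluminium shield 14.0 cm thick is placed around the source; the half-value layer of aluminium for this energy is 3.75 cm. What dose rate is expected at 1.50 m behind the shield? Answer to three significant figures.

Distance alone: 64.2 × (0.570/1.50)² = 64.2 × 0.1444 = 9.270 μGy/h.
Shield: 14.0/3.75 = 3.733 half-value layers → attenuation 2^(−3.733) = 0.07521.
Combined: 9.270 × 0.07521 = 0.6972 μGy/h.

0.697 μGy/h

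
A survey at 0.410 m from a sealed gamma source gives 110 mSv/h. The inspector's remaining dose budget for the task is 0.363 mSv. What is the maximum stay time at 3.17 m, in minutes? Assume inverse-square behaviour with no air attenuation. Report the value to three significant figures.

11.8 min

Applying the 1/r² law, rate at 3.17 m:
110 × (0.410/3.17)² = 110 × 0.01673 = 1.840 mSv/h.
Stay time = 0.363 mSv ÷ 1.840 mSv/h = 0.1973 h = 11.84 min.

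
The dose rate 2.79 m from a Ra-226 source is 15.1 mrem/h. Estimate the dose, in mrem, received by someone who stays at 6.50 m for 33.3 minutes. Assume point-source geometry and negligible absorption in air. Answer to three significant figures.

1.54 mrem

Intensity scales as (d₁/d₂)², so rate at 6.50 m:
(2.79/6.50)² = 0.1842, so 15.1 × 0.1842 = 2.781 mrem/h.
Dose = rate × time = 2.781 mrem/h × 0.5550 h = 1.543 mrem.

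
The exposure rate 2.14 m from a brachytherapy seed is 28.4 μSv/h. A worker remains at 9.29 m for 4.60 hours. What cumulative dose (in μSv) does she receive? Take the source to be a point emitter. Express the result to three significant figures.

6.93 μSv

Since intensity falls as 1/r², rate at 9.29 m:
28.4 × (2.14/9.29)² = 28.4 × 0.05306 = 1.507 μSv/h.
Dose = rate × time = 1.507 μSv/h × 4.600 h = 6.932 μSv.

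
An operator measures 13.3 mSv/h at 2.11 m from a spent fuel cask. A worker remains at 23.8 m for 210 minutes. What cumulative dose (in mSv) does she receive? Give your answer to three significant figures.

0.366 mSv

Intensity scales as (d₁/d₂)², so rate at 23.8 m:
13.3 × (2.11/23.8)² = 13.3 × 0.007860 = 0.1045 mSv/h.
Dose = rate × time = 0.1045 mSv/h × 3.500 h = 0.3657 mSv.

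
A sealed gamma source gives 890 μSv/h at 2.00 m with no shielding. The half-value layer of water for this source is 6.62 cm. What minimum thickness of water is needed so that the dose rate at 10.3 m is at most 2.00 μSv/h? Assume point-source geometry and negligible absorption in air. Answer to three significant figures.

26.9 cm

At 10.3 m, distance alone gives 890 × (2.00/10.3)² = 890 × 0.03770 = 33.55 μSv/h.
Further attenuation needed: 33.55/2.00 = 16.77.
n = log₂(16.77) = 4.068 half-value layers.
Thickness = 4.068 × 6.62 cm = 26.93 cm.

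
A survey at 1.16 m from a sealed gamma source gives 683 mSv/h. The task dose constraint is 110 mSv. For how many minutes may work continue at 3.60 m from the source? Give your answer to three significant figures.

By the inverse-square law, rate at 3.60 m:
683 × (1.16/3.60)² = 683 × 0.1038 = 70.90 mSv/h.
Stay time = 110 mSv ÷ 70.90 mSv/h = 1.551 h = 93.06 min.

93.1 min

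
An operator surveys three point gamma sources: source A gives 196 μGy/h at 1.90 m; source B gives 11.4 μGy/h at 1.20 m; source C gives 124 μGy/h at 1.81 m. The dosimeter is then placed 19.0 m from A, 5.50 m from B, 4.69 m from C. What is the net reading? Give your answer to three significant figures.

By superposition, sum each source's inverse-square contribution:
A: 196 × (1.90/19.0)² = 1.960 μGy/h
B: 11.4 × (1.20/5.50)² = 0.5427 μGy/h
C: 124 × (1.81/4.69)² = 18.47 μGy/h
Total = 1.960 + 0.5427 + 18.47 = 20.97 μGy/h.

21.0 μGy/h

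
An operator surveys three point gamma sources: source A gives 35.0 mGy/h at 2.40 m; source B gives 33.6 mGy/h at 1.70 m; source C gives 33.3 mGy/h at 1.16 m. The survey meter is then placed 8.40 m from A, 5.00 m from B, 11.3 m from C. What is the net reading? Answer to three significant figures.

7.09 mGy/h

By superposition, sum each source's inverse-square contribution:
A: 35.0 × (2.40/8.40)² = 2.857 mGy/h
B: 33.6 × (1.70/5.00)² = 3.884 mGy/h
C: 33.3 × (1.16/11.3)² = 0.3509 mGy/h
Total = 2.857 + 3.884 + 0.3509 = 7.092 mGy/h.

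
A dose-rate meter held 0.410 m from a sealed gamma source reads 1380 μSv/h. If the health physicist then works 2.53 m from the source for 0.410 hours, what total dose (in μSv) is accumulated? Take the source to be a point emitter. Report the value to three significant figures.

14.9 μSv

Using I₁d₁² = I₂d₂², rate at 2.53 m:
(0.410/2.53)² = 0.02626, so 1380 × 0.02626 = 36.24 μSv/h.
Dose = rate × time = 36.24 μSv/h × 0.4100 h = 14.86 μSv.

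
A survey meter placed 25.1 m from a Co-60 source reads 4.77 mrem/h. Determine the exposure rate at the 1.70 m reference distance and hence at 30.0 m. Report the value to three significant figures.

1040 mrem/h; 3.34 mrem/h

Since intensity falls as 1/r²,
At 1.70 m: (25.1/1.70)² = 218.0, so 4.77 × 218.0 = 1040 mrem/h
At 30.0 m: (1.70/30.0)² = 0.003211, so 1040 × 0.003211 = 3.339 mrem/h.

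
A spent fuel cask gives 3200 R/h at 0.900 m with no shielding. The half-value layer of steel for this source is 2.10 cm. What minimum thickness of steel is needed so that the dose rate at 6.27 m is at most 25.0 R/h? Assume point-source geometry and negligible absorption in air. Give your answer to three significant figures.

2.94 cm

At 6.27 m, distance alone gives 3200 × (0.900/6.27)² = 3200 × 0.02060 = 65.92 R/h.
Further attenuation needed: 65.92/25.0 = 2.637.
n = log₂(2.637) = 1.399 half-value layers.
Thickness = 1.399 × 2.10 cm = 2.938 cm.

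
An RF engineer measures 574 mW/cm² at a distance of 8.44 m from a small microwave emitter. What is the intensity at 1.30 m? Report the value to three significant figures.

24200 mW/cm²

By the inverse-square law, the rate at 1.30 m is
(8.44/1.30)² = 42.15, so 574 × 42.15 = 24190 mW/cm².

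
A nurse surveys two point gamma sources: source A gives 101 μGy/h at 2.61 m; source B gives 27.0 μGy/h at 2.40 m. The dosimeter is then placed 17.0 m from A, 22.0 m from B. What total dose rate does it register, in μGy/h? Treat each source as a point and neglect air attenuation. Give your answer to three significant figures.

Each source contributes Iᵢ·(dᵢ/rᵢ)²; contributions add.
A: 101 × (2.61/17.0)² = 2.381 μGy/h
B: 27.0 × (2.40/22.0)² = 0.3213 μGy/h
Total = 2.381 + 0.3213 = 2.702 μGy/h.

2.70 μGy/h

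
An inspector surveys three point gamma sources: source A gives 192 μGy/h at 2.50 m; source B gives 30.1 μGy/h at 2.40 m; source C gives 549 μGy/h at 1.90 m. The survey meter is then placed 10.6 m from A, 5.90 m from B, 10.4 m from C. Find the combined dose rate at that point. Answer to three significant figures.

By superposition, sum each source's inverse-square contribution:
A: 192 × (2.50/10.6)² = 10.68 μGy/h
B: 30.1 × (2.40/5.90)² = 4.981 μGy/h
C: 549 × (1.90/10.4)² = 18.32 μGy/h
Total = 10.68 + 4.981 + 18.32 = 33.98 μGy/h.

34.0 μGy/h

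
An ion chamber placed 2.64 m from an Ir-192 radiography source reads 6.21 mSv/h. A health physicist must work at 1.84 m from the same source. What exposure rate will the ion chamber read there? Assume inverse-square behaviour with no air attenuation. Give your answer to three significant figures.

Applying the 1/r² law, scaling from 2.64 m to 1.84 m:
(2.64/1.84)² = 2.059, so 6.21 × 2.059 = 12.79 mSv/h.

12.8 mSv/h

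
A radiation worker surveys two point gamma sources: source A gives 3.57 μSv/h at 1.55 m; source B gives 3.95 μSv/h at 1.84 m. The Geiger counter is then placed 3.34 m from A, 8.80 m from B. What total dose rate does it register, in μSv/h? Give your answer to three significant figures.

0.942 μSv/h

Each source contributes Iᵢ·(dᵢ/rᵢ)²; contributions add.
A: 3.57 × (1.55/3.34)² = 0.7688 μSv/h
B: 3.95 × (1.84/8.80)² = 0.1727 μSv/h
Total = 0.7688 + 0.1727 = 0.9415 μSv/h.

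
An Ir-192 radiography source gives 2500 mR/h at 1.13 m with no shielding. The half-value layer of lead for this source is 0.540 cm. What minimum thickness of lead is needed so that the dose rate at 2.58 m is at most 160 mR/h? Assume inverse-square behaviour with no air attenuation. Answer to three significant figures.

At 2.58 m, distance alone gives (1.13/2.58)² = 0.1918, so 2500 × 0.1918 = 479.5 mR/h.
Further attenuation needed: 479.5/160 = 2.997.
n = log₂(2.997) = 1.584 half-value layers.
Thickness = 1.584 × 0.540 cm = 0.8554 cm.

0.855 cm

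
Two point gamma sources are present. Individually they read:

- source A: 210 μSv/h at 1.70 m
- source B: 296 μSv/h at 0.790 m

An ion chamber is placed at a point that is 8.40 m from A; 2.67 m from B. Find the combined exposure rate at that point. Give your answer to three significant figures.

Each source contributes Iᵢ·(dᵢ/rᵢ)²; contributions add.
A: 210 × (1.70/8.40)² = 8.601 μSv/h
B: 296 × (0.790/2.67)² = 25.91 μSv/h
Total = 8.601 + 25.91 = 34.51 μSv/h.

34.5 μSv/h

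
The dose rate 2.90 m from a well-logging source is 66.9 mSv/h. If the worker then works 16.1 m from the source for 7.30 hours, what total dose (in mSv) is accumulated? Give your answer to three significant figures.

15.8 mSv

Applying the 1/r² law, rate at 16.1 m:
66.9 × (2.90/16.1)² = 66.9 × 0.03244 = 2.170 mSv/h.
Dose = rate × time = 2.170 mSv/h × 7.300 h = 15.84 mSv.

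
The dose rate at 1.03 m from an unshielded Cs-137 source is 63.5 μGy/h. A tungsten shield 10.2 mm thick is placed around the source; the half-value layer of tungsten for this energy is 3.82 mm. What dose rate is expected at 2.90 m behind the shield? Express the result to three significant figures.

Distance alone: 63.5 × (1.03/2.90)² = 63.5 × 0.1261 = 8.007 μGy/h.
Shield: 10.2/3.82 = 2.670 half-value layers → attenuation 2^(−2.670) = 0.1571.
Combined: 8.007 × 0.1571 = 1.258 μGy/h.

1.26 μGy/h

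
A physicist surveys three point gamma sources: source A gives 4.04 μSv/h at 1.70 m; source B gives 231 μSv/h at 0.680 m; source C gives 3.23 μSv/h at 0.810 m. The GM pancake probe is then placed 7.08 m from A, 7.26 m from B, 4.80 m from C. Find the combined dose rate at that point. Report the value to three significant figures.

By superposition, sum each source's inverse-square contribution:
A: 4.04 × (1.70/7.08)² = 0.2329 μSv/h
B: 231 × (0.680/7.26)² = 2.027 μSv/h
C: 3.23 × (0.810/4.80)² = 0.09198 μSv/h
Total = 0.2329 + 2.027 + 0.09198 = 2.352 μSv/h.

2.35 μSv/h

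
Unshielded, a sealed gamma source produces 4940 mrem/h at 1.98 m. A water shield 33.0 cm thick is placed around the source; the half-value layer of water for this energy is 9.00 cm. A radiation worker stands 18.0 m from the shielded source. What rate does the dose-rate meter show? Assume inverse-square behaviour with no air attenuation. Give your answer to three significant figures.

Distance alone: (1.98/18.0)² = 0.01210, so 4940 × 0.01210 = 59.77 mrem/h.
Shield: 33.0/9.00 = 3.667 half-value layers → attenuation 2^(−3.667) = 0.07873.
Combined: 59.77 × 0.07873 = 4.706 mrem/h.

4.71 mrem/h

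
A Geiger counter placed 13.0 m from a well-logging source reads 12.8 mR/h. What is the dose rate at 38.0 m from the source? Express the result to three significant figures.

Using I₁d₁² = I₂d₂², scaling from 13.0 m to 38.0 m:
(13.0/38.0)² = 0.1170, so 12.8 × 0.1170 = 1.498 mR/h.

1.50 mR/h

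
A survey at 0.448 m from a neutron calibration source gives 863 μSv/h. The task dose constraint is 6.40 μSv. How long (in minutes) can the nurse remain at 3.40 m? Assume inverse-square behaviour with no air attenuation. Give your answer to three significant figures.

25.6 min

Since intensity falls as 1/r², rate at 3.40 m:
863 × (0.448/3.40)² = 863 × 0.01736 = 14.98 μSv/h.
Stay time = 6.40 μSv ÷ 14.98 μSv/h = 0.4272 h = 25.63 min.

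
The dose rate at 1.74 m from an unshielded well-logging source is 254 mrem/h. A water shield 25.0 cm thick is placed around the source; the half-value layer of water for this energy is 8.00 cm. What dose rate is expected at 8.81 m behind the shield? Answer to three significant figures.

1.14 mrem/h

Distance alone: 254 × (1.74/8.81)² = 254 × 0.03901 = 9.909 mrem/h.
Shield: 25.0/8.00 = 3.125 half-value layers → attenuation 2^(−3.125) = 0.1146.
Combined: 9.909 × 0.1146 = 1.136 mrem/h.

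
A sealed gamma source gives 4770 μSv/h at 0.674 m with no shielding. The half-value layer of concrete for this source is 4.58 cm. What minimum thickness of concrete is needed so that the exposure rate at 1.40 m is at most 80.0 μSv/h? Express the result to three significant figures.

17.4 cm

At 1.40 m, distance alone gives (0.674/1.40)² = 0.2318, so 4770 × 0.2318 = 1106 μSv/h.
Further attenuation needed: 1106/80.0 = 13.82.
n = log₂(13.82) = 3.789 half-value layers.
Thickness = 3.789 × 4.58 cm = 17.35 cm.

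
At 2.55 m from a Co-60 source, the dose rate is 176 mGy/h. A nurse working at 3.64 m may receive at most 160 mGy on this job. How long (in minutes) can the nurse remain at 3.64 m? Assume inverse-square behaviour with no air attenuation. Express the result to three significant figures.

111 min

Intensity scales as (d₁/d₂)², so rate at 3.64 m:
176 × (2.55/3.64)² = 176 × 0.4908 = 86.38 mGy/h.
Stay time = 160 mGy ÷ 86.38 mGy/h = 1.852 h = 111.1 min.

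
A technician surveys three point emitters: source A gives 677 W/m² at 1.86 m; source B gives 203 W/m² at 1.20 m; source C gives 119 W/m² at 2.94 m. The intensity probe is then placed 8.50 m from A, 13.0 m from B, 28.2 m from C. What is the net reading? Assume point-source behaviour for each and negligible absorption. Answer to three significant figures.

Each source contributes Iᵢ·(dᵢ/rᵢ)²; contributions add.
A: 677 × (1.86/8.50)² = 32.42 W/m²
B: 203 × (1.20/13.0)² = 1.730 W/m²
C: 119 × (2.94/28.2)² = 1.293 W/m²
Total = 32.42 + 1.730 + 1.293 = 35.44 W/m².

35.4 W/m²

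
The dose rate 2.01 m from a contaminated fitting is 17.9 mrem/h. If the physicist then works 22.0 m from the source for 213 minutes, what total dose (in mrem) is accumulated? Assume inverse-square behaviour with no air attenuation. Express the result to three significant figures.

0.530 mrem

Intensity scales as (d₁/d₂)², so rate at 22.0 m:
17.9 × (2.01/22.0)² = 17.9 × 0.008347 = 0.1494 mrem/h.
Dose = rate × time = 0.1494 mrem/h × 3.550 h = 0.5304 mrem.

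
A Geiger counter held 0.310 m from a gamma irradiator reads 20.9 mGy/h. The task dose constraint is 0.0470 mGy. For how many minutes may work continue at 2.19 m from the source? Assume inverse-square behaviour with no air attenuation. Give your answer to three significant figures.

6.73 min

Intensity scales as (d₁/d₂)², so rate at 2.19 m:
20.9 × (0.310/2.19)² = 20.9 × 0.02004 = 0.4188 mGy/h.
Stay time = 0.0470 mGy ÷ 0.4188 mGy/h = 0.1122 h = 6.732 min.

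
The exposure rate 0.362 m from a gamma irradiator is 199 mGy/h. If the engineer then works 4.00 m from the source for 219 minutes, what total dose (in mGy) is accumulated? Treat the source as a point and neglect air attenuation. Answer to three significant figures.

5.95 mGy

Since intensity falls as 1/r², rate at 4.00 m:
199 × (0.362/4.00)² = 199 × 0.008190 = 1.630 mGy/h.
Dose = rate × time = 1.630 mGy/h × 3.650 h = 5.949 mGy.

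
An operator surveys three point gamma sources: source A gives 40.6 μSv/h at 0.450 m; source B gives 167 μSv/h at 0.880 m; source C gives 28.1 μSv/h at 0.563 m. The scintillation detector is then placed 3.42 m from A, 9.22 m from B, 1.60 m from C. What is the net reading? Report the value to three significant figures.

By superposition, sum each source's inverse-square contribution:
A: 40.6 × (0.450/3.42)² = 0.7029 μSv/h
B: 167 × (0.880/9.22)² = 1.521 μSv/h
C: 28.1 × (0.563/1.60)² = 3.479 μSv/h
Total = 0.7029 + 1.521 + 3.479 = 5.703 μSv/h.

5.70 μSv/h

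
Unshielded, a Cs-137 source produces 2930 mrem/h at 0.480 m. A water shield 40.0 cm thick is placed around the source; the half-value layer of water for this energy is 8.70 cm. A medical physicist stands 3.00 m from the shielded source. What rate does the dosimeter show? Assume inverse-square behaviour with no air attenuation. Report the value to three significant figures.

3.10 mrem/h

Distance alone: 2930 × (0.480/3.00)² = 2930 × 0.02560 = 75.01 mrem/h.
Shield: 40.0/8.70 = 4.598 half-value layers → attenuation 2^(−4.598) = 0.04129.
Combined: 75.01 × 0.04129 = 3.097 mrem/h.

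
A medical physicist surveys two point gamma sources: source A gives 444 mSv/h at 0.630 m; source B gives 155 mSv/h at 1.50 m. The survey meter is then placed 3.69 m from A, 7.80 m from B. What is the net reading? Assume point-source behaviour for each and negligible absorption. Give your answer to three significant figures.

Each source contributes Iᵢ·(dᵢ/rᵢ)²; contributions add.
A: 444 × (0.630/3.69)² = 12.94 mSv/h
B: 155 × (1.50/7.80)² = 5.732 mSv/h
Total = 12.94 + 5.732 = 18.67 mSv/h.

18.7 mSv/h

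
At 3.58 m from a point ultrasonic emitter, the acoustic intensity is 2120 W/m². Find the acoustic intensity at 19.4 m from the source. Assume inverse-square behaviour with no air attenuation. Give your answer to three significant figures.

Intensity scales as (d₁/d₂)², so the rate at 19.4 m is
2120 × (3.58/19.4)² = 2120 × 0.03405 = 72.19 W/m².

72.2 W/m²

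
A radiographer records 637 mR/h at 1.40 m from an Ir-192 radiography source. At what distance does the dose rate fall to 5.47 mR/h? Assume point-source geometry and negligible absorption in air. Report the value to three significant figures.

15.1 m

By the inverse-square law, d₂ = d₁·√(I₁/I₂).
I₁/I₂ = 637/5.47 = 116.5, so d₂ = 1.40 × √116.5 = 15.11 m.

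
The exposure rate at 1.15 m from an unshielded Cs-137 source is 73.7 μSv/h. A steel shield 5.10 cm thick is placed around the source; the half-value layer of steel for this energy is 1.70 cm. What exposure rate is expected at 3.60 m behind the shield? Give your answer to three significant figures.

Distance alone: 73.7 × (1.15/3.60)² = 73.7 × 0.1020 = 7.517 μSv/h.
Shield: 5.10/1.70 = 3.000 half-value layers → attenuation 2^(−3.000) = 0.1250.
Combined: 7.517 × 0.1250 = 0.9396 μSv/h.

0.940 μSv/h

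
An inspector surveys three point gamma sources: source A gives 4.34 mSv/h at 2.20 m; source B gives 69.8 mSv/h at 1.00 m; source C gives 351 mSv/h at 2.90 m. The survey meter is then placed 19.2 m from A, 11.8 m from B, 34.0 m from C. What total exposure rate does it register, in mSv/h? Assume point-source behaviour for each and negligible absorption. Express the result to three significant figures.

3.11 mSv/h

Each source contributes Iᵢ·(dᵢ/rᵢ)²; contributions add.
A: 4.34 × (2.20/19.2)² = 0.05698 mSv/h
B: 69.8 × (1.00/11.8)² = 0.5013 mSv/h
C: 351 × (2.90/34.0)² = 2.554 mSv/h
Total = 0.05698 + 0.5013 + 2.554 = 3.112 mSv/h.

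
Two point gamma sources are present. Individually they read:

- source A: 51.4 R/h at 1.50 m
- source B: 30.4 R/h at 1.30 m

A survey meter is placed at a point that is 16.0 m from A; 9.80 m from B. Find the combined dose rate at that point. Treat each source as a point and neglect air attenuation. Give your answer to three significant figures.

By superposition, sum each source's inverse-square contribution:
A: 51.4 × (1.50/16.0)² = 0.4518 R/h
B: 30.4 × (1.30/9.80)² = 0.5349 R/h
Total = 0.4518 + 0.5349 = 0.9867 R/h.

0.987 R/h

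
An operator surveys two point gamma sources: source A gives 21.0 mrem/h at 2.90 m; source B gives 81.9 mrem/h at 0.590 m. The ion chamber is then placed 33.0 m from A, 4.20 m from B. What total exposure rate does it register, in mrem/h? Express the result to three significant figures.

1.78 mrem/h

By superposition, sum each source's inverse-square contribution:
A: 21.0 × (2.90/33.0)² = 0.1622 mrem/h
B: 81.9 × (0.590/4.20)² = 1.616 mrem/h
Total = 0.1622 + 1.616 = 1.778 mrem/h.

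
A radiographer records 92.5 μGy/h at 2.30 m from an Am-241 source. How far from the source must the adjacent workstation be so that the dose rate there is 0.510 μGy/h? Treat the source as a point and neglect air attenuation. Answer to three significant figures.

31.0 m

Since intensity falls as 1/r², d₂ = d₁·√(I₁/I₂).
I₁/I₂ = 92.5/0.510 = 181.4, so d₂ = 2.30 × √181.4 = 30.98 m.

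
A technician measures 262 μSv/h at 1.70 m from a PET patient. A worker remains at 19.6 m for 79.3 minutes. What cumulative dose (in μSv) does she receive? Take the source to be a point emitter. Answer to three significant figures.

2.61 μSv

Applying the 1/r² law, rate at 19.6 m:
262 × (1.70/19.6)² = 262 × 0.007523 = 1.971 μSv/h.
Dose = rate × time = 1.971 μSv/h × 1.322 h = 2.606 μSv.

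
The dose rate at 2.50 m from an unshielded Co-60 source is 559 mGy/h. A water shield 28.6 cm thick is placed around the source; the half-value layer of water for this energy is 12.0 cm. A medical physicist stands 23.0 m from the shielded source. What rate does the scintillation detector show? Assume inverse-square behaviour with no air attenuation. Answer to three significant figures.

Distance alone: (2.50/23.0)² = 0.01181, so 559 × 0.01181 = 6.602 mGy/h.
Shield: 28.6/12.0 = 2.383 half-value layers → attenuation 2^(−2.383) = 0.1917.
Combined: 6.602 × 0.1917 = 1.266 mGy/h.

1.27 mGy/h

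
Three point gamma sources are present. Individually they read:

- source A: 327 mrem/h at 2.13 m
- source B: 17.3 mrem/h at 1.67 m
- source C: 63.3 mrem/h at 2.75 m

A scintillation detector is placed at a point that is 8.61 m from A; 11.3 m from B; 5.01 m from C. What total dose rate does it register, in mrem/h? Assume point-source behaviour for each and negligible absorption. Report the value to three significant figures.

39.5 mrem/h

By superposition, sum each source's inverse-square contribution:
A: 327 × (2.13/8.61)² = 20.01 mrem/h
B: 17.3 × (1.67/11.3)² = 0.3779 mrem/h
C: 63.3 × (2.75/5.01)² = 19.07 mrem/h
Total = 20.01 + 0.3779 + 19.07 = 39.46 mrem/h.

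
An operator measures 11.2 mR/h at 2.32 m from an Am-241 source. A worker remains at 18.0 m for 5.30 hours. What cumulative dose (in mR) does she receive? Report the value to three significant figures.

0.986 mR

Intensity scales as (d₁/d₂)², so rate at 18.0 m:
(2.32/18.0)² = 0.01661, so 11.2 × 0.01661 = 0.1860 mR/h.
Dose = rate × time = 0.1860 mR/h × 5.300 h = 0.9858 mR.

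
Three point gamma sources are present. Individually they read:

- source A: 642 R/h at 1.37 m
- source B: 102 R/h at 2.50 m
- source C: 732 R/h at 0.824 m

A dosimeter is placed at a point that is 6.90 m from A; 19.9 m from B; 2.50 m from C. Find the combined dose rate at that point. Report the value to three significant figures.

By superposition, sum each source's inverse-square contribution:
A: 642 × (1.37/6.90)² = 25.31 R/h
B: 102 × (2.50/19.9)² = 1.610 R/h
C: 732 × (0.824/2.50)² = 79.52 R/h
Total = 25.31 + 1.610 + 79.52 = 106.4 R/h.

106 R/h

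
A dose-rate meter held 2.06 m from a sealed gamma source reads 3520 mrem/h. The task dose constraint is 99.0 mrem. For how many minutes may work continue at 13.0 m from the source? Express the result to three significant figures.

67.2 min

By the inverse-square law, rate at 13.0 m:
3520 × (2.06/13.0)² = 3520 × 0.02511 = 88.39 mrem/h.
Stay time = 99.0 mrem ÷ 88.39 mrem/h = 1.120 h = 67.20 min.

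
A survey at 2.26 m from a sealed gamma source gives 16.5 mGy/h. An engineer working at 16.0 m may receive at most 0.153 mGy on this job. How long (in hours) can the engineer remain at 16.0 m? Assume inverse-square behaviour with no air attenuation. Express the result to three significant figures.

0.465 h

Using I₁d₁² = I₂d₂², rate at 16.0 m:
(2.26/16.0)² = 0.01995, so 16.5 × 0.01995 = 0.3292 mGy/h.
Stay time = 0.153 mGy ÷ 0.3292 mGy/h = 0.4648 h.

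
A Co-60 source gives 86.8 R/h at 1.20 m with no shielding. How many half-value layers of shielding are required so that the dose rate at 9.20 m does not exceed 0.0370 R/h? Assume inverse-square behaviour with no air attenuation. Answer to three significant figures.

At 9.20 m, distance alone gives 86.8 × (1.20/9.20)² = 86.8 × 0.01701 = 1.476 R/h.
Further attenuation needed: 1.476/0.0370 = 39.89.
n = log₂(39.89) = 5.318 half-value layers.

5.32 half-value layers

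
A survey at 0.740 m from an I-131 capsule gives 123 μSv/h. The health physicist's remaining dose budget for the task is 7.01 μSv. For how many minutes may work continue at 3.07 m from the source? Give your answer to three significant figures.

58.9 min

By the inverse-square law, rate at 3.07 m:
123 × (0.740/3.07)² = 123 × 0.05810 = 7.146 μSv/h.
Stay time = 7.01 μSv ÷ 7.146 μSv/h = 0.9810 h = 58.86 min.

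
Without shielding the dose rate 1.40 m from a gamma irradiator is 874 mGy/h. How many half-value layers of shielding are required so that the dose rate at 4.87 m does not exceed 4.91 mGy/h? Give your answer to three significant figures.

3.88 half-value layers

At 4.87 m, distance alone gives 874 × (1.40/4.87)² = 874 × 0.08264 = 72.23 mGy/h.
Further attenuation needed: 72.23/4.91 = 14.71.
n = log₂(14.71) = 3.879 half-value layers.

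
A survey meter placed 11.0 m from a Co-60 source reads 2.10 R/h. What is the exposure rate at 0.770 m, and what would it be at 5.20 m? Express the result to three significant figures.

429 R/h; 9.40 R/h

Since intensity falls as 1/r²,
At 0.770 m: 2.10 × (11.0/0.770)² = 2.10 × 204.1 = 428.6 R/h
At 5.20 m: 428.6 × (0.770/5.20)² = 428.6 × 0.02193 = 9.399 R/h.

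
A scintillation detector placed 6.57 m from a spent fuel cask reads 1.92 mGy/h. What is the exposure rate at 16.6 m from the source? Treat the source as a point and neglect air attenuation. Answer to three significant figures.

0.301 mGy/h

Since intensity falls as 1/r², scaling from 6.57 m to 16.6 m:
(6.57/16.6)² = 0.1566, so 1.92 × 0.1566 = 0.3007 mGy/h.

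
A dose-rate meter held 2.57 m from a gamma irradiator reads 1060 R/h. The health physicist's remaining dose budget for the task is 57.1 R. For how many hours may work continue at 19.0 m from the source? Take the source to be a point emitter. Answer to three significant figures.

Applying the 1/r² law, rate at 19.0 m:
1060 × (2.57/19.0)² = 1060 × 0.01830 = 19.40 R/h.
Stay time = 57.1 R ÷ 19.40 R/h = 2.943 h.

2.94 h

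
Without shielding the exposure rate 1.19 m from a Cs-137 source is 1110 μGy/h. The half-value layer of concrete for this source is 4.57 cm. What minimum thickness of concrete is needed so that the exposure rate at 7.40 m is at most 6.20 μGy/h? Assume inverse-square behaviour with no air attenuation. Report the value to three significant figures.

10.1 cm

At 7.40 m, distance alone gives 1110 × (1.19/7.40)² = 1110 × 0.02586 = 28.70 μGy/h.
Further attenuation needed: 28.70/6.20 = 4.629.
n = log₂(4.629) = 2.211 half-value layers.
Thickness = 2.211 × 4.57 cm = 10.10 cm.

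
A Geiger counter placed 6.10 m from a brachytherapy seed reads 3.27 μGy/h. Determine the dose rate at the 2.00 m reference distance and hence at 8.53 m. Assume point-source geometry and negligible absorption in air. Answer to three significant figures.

Intensity scales as (d₁/d₂)², so
At 2.00 m: (6.10/2.00)² = 9.302, so 3.27 × 9.302 = 30.42 μGy/h
At 8.53 m: (2.00/8.53)² = 0.05497, so 30.42 × 0.05497 = 1.672 μGy/h.

30.4 μGy/h; 1.67 μGy/h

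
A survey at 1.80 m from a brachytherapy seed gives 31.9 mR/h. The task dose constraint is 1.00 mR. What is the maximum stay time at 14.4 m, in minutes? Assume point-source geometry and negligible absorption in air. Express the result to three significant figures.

120 min

Using I₁d₁² = I₂d₂², rate at 14.4 m:
31.9 × (1.80/14.4)² = 31.9 × 0.01562 = 0.4983 mR/h.
Stay time = 1.00 mR ÷ 0.4983 mR/h = 2.007 h = 120.4 min.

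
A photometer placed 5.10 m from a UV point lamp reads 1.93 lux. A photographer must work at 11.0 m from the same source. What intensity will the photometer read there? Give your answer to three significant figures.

0.415 lux

Intensity scales as (d₁/d₂)², so scaling from 5.10 m to 11.0 m:
1.93 × (5.10/11.0)² = 1.93 × 0.2150 = 0.4149 lux.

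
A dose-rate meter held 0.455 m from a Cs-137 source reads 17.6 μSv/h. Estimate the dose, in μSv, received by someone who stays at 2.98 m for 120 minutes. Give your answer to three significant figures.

Using I₁d₁² = I₂d₂², rate at 2.98 m:
(0.455/2.98)² = 0.02331, so 17.6 × 0.02331 = 0.4103 μSv/h.
Dose = rate × time = 0.4103 μSv/h × 2.000 h = 0.8206 μSv.

0.821 μSv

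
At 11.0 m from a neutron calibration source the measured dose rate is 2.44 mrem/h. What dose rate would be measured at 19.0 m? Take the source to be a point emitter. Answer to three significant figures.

0.818 mrem/h

By the inverse-square law, scaling from 11.0 m to 19.0 m:
(11.0/19.0)² = 0.3352, so 2.44 × 0.3352 = 0.8179 mrem/h.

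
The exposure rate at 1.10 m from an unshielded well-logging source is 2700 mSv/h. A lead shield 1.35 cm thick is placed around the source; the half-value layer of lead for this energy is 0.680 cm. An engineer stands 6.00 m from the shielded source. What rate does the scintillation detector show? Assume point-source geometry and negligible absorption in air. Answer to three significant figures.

Distance alone: 2700 × (1.10/6.00)² = 2700 × 0.03361 = 90.75 mSv/h.
Shield: 1.35/0.680 = 1.985 half-value layers → attenuation 2^(−1.985) = 0.2526.
Combined: 90.75 × 0.2526 = 22.92 mSv/h.

22.9 mSv/h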